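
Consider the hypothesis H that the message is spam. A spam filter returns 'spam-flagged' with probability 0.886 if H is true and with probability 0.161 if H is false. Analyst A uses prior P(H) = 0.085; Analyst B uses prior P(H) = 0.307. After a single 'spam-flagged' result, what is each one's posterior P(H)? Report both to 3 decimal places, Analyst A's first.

Analyst A: 0.338; Analyst B: 0.709

The likelihood ratio for a 'spam-flagged' result is 0.886/0.161 = 5.5031.
Analyst A: prior odds 0.085/0.915 = 0.092896; posterior odds 0.51122; posterior probability 0.338.
Analyst B: prior odds 0.307/0.693 = 0.44300; posterior odds 2.4379; posterior probability 0.709.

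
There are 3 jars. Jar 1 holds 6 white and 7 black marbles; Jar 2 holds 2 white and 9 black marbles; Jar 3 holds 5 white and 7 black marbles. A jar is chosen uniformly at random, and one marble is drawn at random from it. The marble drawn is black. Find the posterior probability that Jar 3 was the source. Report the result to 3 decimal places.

P(black|Jar 1) = 0.5385; P(black|Jar 2) = 0.8182; P(black|Jar 3) = 0.5833.
Prior × likelihood for each source: 0.333333·0.5385=0.1795, 0.333333·0.8182=0.2727, 0.333333·0.5833=0.1944. Summing gives P(black) = 0.64666.
P(Jar 3 | black) = 0.1944 / 0.64666 = 0.301.

Posterior probability ≈ 0.301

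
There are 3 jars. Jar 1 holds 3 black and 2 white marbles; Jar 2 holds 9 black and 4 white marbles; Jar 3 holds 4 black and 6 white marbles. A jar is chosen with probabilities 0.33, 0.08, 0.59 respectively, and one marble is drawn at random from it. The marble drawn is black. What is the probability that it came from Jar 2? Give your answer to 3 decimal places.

Tabulate prior·likelihood by source: [1] prior 0.33, lik 0.6, product 0.1980; [2] prior 0.08, lik 0.6923, product 0.05538; [3] prior 0.59, lik 0.4, product 0.2360.
Normalizing constant = 0.48938; the posterior for Jar 2 is its product over the sum, 0.05538/0.48938 = 0.113.

Posterior probability ≈ 0.113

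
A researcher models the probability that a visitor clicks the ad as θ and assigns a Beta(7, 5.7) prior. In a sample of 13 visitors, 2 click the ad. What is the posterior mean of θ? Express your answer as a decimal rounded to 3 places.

The binomial likelihood is conjugate to the Beta prior: with 2 successes and 11 failures, the posterior is Beta(7+2, 5.7+11) = Beta(9, 16.7).
Posterior mean = α/(α+β) = 9/25.7 = 0.350.

Posterior mean ≈ 0.350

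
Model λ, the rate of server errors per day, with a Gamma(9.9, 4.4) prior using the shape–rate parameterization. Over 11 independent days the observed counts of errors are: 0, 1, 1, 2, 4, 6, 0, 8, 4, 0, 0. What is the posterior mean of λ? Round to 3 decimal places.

Posterior mean ≈ 2.331

Total count ∑xᵢ = 26 over n = 11 days.
Gamma is conjugate to the Poisson likelihood: posterior is Gamma(shape = 9.9+26 = 35.9, rate = 4.4+11 = 15.4).
Posterior mean = shape/rate = 35.9/15.4 = 2.331.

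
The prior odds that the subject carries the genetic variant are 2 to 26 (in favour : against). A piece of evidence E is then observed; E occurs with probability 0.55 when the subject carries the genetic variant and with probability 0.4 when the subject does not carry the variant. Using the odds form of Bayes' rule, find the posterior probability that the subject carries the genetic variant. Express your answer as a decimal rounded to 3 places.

Posterior probability ≈ 0.096

Prior odds = 2/26 = 0.076923.
Likelihood ratio for E = 0.55/0.4 = 1.3750.
Posterior odds = prior odds × LR = 0.10577.
Posterior probability = odds/(1+odds) = 0.10577/1.1058 = 0.096.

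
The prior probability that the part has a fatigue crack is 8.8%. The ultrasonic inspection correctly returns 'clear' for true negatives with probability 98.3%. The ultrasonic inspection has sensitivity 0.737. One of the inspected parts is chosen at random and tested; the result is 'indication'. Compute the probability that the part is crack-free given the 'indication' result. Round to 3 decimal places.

Write H for 'the part has a fatigue crack'. Prior odds H:¬H = 0.088/0.912 = 0.096491. For the 'indication' outcome, the likelihood ratio is 0.737/0.017 = 43.353.
Posterior odds = 0.096491 × 43.353 = 4.1832, so P(H|E) = 4.1832/(1+4.1832) = 0.807. Then P(¬H|E) = 1 − 0.807 = 0.193.

P(¬H | E) ≈ 0.193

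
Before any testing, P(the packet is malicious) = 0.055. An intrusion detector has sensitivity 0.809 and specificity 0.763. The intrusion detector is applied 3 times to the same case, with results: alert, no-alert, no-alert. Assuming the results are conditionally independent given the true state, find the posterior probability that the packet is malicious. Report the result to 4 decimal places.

With H the event that the packet is malicious, the joint likelihood of the observed sequence is P(data|H) = 0.809·0.191·0.191 = 0.029513 and P(data|¬H) = 0.237·0.763·0.763 = 0.13797.
Bayes: P(H|data) = 0.055·0.029513 / (0.055·0.029513 + 0.945·0.13797) = 0.0016232/0.13201 = 0.0123.

Posterior P(H) ≈ 0.0123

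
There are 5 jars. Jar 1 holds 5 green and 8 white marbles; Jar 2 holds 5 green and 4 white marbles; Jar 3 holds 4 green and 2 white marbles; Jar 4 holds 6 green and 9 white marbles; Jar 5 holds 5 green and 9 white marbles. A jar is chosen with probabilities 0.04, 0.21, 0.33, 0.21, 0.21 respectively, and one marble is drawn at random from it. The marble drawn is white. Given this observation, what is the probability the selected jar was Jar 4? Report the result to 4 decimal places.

Posterior probability ≈ 0.2577

P(white|Jar 1) = 0.6154; P(white|Jar 2) = 0.4444; P(white|Jar 3) = 0.3333; P(white|Jar 4) = 0.6; P(white|Jar 5) = 0.6429.
Prior × likelihood for each source: 0.04·0.6154=0.02462, 0.21·0.4444=0.09333, 0.33·0.3333=0.1100, 0.21·0.6=0.1260, 0.21·0.6429=0.1350. Summing gives P(white) = 0.48895.
P(Jar 4 | white) = 0.1260 / 0.48895 = 0.2577.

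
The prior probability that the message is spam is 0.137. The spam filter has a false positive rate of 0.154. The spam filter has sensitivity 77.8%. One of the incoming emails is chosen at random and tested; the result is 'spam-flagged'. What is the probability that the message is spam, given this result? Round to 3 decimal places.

Let H be the event that the message is spam. P(H) = 0.137, so P(¬H) = 0.863. With E the 'spam-flagged' result, P(E|H) = 0.778 and P(E|¬H) = 0.154.
P(E) = 0.778·0.137 + 0.154·0.863 = 0.10659 + 0.13290 = 0.23949.
By Bayes' theorem, P(H|E) = 0.10659 / 0.23949 = 0.445.

P(H | E) ≈ 0.445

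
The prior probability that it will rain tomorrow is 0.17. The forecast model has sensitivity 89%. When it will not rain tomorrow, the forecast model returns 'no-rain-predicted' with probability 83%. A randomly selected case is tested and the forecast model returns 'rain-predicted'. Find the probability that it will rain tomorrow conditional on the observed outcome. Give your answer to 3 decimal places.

Let H be the event that it will rain tomorrow. P(H) = 0.17, so P(¬H) = 0.83. With E the 'rain-predicted' result, P(E|H) = 0.89 and P(E|¬H) = 0.17.
P(E) = 0.89·0.17 + 0.17·0.83 = 0.15130 + 0.14110 = 0.29240.
By Bayes' theorem, P(H|E) = 0.15130 / 0.29240 = 0.517.

P(H | E) ≈ 0.517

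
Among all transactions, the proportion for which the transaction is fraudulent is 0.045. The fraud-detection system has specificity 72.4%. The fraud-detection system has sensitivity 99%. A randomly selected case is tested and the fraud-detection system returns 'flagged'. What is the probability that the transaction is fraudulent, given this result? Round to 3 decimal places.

Let H be the event that the transaction is fraudulent. P(H) = 0.045, so P(¬H) = 0.955. With E the 'flagged' result, P(E|H) = 0.99 and P(E|¬H) = 0.276.
P(E) = 0.99·0.045 + 0.276·0.955 = 0.044550 + 0.26358 = 0.30813.
By Bayes' theorem, P(H|E) = 0.044550 / 0.30813 = 0.145.

P(H | E) ≈ 0.145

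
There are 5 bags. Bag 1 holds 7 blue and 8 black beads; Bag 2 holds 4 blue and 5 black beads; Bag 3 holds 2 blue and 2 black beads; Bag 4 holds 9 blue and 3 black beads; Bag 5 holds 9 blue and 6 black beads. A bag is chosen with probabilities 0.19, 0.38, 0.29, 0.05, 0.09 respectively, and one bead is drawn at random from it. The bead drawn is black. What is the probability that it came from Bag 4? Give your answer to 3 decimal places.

Posterior probability ≈ 0.025

Tabulate prior·likelihood by source: [1] prior 0.19, lik 0.5333, product 0.1013; [2] prior 0.38, lik 0.5556, product 0.2111; [3] prior 0.29, lik 0.5, product 0.1450; [4] prior 0.05, lik 0.25, product 0.01250; [5] prior 0.09, lik 0.4, product 0.03600.
Normalizing constant = 0.50594; the posterior for Bag 4 is its product over the sum, 0.01250/0.50594 = 0.025.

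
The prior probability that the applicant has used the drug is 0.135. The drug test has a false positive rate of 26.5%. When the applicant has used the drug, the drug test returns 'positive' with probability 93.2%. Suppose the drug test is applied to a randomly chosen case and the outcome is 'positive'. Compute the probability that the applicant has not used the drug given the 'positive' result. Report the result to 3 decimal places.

Write H for 'the applicant has used the drug'. Prior odds H:¬H = 0.135/0.865 = 0.15607. For the 'positive' outcome, the likelihood ratio is 0.932/0.265 = 3.5170.
Posterior odds = 0.15607 × 3.5170 = 0.54889, so P(H|E) = 0.54889/(1+0.54889) = 0.354. Then P(¬H|E) = 1 − 0.354 = 0.646.

P(¬H | E) ≈ 0.646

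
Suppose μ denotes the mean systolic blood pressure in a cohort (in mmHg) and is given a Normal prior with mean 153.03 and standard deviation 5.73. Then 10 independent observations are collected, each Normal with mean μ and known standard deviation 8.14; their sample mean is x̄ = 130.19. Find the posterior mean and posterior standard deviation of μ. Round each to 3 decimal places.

Prior precision 1/τ₀² = 1/5.73² = 0.0304573; data precision n/σ² = 10/8.14² = 0.150922.
Posterior precision = 0.0304573 + 0.150922 = 0.181379, giving posterior SD = 1/√0.181379 = 2.348.
Posterior mean = (0.0304573·153.03 + 0.150922·130.19) / 0.181379 = 134.025.

Posterior mean ≈ 134.025; posterior SD ≈ 2.348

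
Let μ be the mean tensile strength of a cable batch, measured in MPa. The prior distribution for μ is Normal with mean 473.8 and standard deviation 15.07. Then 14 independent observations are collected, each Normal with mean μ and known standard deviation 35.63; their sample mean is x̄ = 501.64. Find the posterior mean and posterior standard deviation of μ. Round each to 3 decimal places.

With known σ, the Normal prior is conjugate. Weight on the data is w = (n/σ²)/(n/σ² + 1/τ₀²) = 0.0110280/(0.0110280+0.00440325) = 0.71465.
Posterior mean = w·x̄ + (1−w)·μ₀ = 0.71465·501.64 + 0.28535·473.8 = 493.696. Posterior variance = 1/(0.0110280+0.00440325) = 64.8036, so SD = 8.050.

Posterior mean ≈ 493.696; posterior SD ≈ 8.050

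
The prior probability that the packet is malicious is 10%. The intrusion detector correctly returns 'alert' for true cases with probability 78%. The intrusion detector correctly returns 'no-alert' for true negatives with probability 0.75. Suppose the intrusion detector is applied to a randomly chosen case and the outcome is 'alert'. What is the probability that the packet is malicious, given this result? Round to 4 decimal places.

P(H | E) ≈ 0.2574

Write H for 'the packet is malicious'. Prior odds H:¬H = 0.1/0.9 = 0.11111. For the 'alert' outcome, the likelihood ratio is 0.78/0.25 = 3.1200.
Posterior odds = 0.11111 × 3.1200 = 0.34667, so P(H|E) = 0.34667/(1+0.34667) = 0.2574.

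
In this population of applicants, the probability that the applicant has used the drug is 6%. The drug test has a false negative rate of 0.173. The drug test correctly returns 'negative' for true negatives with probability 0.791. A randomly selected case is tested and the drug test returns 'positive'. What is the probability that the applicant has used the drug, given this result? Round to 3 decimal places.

Write H for 'the applicant has used the drug'. Prior odds H:¬H = 0.06/0.94 = 0.063830. For the 'positive' outcome, the likelihood ratio is 0.827/0.209 = 3.9569.
Posterior odds = 0.063830 × 3.9569 = 0.25257, so P(H|E) = 0.25257/(1+0.25257) = 0.202.

P(H | E) ≈ 0.202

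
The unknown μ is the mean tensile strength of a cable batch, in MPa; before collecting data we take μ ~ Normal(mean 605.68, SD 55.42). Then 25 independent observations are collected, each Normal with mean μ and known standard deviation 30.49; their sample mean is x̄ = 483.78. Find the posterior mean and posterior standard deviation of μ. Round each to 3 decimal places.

Posterior mean ≈ 485.238; posterior SD ≈ 6.061

Prior precision 1/τ₀² = 1/55.42² = 0.00032559; data precision n/σ² = 25/30.49² = 0.0268921.
Posterior precision = 0.00032559 + 0.0268921 = 0.0272177, giving posterior SD = 1/√0.0272177 = 6.061.
Posterior mean = (0.00032559·605.68 + 0.0268921·483.78) / 0.0272177 = 485.238.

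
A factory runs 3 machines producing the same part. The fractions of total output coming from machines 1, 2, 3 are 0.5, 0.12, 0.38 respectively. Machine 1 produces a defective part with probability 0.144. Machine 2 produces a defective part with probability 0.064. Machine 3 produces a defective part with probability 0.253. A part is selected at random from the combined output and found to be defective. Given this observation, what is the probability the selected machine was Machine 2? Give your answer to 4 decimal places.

Posterior probability ≈ 0.0437

Tabulate prior·likelihood by source: [1] prior 0.5, lik 0.144, product 0.07200; [2] prior 0.12, lik 0.064, product 0.007680; [3] prior 0.38, lik 0.253, product 0.09614.
Normalizing constant = 0.17582; the posterior for Machine 2 is its product over the sum, 0.007680/0.17582 = 0.0437.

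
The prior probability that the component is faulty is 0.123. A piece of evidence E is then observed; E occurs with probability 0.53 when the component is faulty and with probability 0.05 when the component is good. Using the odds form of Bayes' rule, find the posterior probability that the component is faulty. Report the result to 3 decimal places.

Posterior probability ≈ 0.598

Prior odds = 0.123/(1−0.123) = 0.14025. In log-odds, ln(0.14025) = -1.9643.
Add log likelihood ratio: ln(10.600) = 2.3609.
Posterior log-odds = 0.39653, so posterior odds = exp(0.39653) = 1.4867. Converting, P(H|E) = 1.4867/2.4867 = 0.598.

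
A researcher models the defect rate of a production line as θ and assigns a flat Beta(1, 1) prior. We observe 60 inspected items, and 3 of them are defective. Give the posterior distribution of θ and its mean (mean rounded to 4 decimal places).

The binomial likelihood is conjugate to the Beta prior: with 3 successes and 57 failures, the posterior is Beta(1+3, 1+57) = Beta(4, 58).
E[θ | data] = 4/(4+58) = 0.0645.

Posterior: Beta(4, 58); mean ≈ 0.0645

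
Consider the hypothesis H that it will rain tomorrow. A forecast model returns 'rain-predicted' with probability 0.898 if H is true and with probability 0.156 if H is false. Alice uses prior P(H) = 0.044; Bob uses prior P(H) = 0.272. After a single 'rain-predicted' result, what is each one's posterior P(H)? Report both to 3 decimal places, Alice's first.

Alice: 0.209; Bob: 0.683

The likelihood ratio for a 'rain-predicted' result is 0.898/0.156 = 5.7564.
Alice: prior odds 0.044/0.956 = 0.046025; posterior odds 0.26494; posterior probability 0.209.
Bob: prior odds 0.272/0.728 = 0.37363; posterior odds 2.1507; posterior probability 0.683.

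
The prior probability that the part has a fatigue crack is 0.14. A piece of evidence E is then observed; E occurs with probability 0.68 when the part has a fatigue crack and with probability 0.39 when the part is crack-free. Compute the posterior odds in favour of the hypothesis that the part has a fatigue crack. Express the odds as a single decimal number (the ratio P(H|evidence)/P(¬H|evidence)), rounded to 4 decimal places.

Posterior odds ≈ 0.2838

Prior odds = 0.14/(1−0.14) = 0.16279. In log-odds, ln(0.16279) = -1.8153.
Add log likelihood ratio: ln(1.7436) = 0.55595.
Posterior log-odds = -1.2593, so posterior odds = exp(-1.2593) = 0.28384.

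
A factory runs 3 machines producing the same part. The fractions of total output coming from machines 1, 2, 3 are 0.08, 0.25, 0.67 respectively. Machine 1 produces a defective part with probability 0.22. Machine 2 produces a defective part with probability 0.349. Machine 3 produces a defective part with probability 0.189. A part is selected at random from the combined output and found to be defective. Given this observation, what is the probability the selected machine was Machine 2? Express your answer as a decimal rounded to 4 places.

P(defective|M1) = 0.22; P(defective|M2) = 0.349; P(defective|M3) = 0.189.
Prior × likelihood for each source: 0.08·0.22=0.01760, 0.25·0.349=0.08725, 0.67·0.189=0.1266. Summing gives P(defective) = 0.23148.
P(Machine 2 | defective) = 0.08725 / 0.23148 = 0.3769.

Posterior probability ≈ 0.3769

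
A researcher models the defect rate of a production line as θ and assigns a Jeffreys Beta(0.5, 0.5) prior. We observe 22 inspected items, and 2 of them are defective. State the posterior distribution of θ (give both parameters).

Posterior: Beta(2.5, 20.5)

The binomial likelihood is conjugate to the Beta prior: with 2 successes and 20 failures, the posterior is Beta(0.5+2, 0.5+20) = Beta(2.5, 20.5).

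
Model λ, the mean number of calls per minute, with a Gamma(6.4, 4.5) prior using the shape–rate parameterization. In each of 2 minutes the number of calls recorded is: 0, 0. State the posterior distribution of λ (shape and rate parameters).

Total count ∑xᵢ = 0 over n = 2 minutes.
Gamma is conjugate to the Poisson likelihood: posterior is Gamma(shape = 6.4+0 = 6.4, rate = 4.5+2 = 6.5).

Posterior: Gamma(shape=6.4, rate=6.5)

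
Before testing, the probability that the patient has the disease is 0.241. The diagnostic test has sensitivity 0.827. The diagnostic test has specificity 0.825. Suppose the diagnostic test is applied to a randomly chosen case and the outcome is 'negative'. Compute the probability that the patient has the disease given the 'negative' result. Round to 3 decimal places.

Write H for 'the patient has the disease'. Prior odds H:¬H = 0.241/0.759 = 0.31752. For the 'negative' outcome, the likelihood ratio is 0.173/0.825 = 0.20970.
Posterior odds = 0.31752 × 0.20970 = 0.066584, so P(H|E) = 0.066584/(1+0.066584) = 0.062.

P(H | E) ≈ 0.062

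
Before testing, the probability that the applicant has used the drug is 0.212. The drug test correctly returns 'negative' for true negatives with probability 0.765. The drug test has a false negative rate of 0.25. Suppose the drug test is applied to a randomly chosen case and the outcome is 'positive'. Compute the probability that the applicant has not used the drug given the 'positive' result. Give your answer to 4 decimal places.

P(¬H | E) ≈ 0.5380

Write H for 'the applicant has used the drug'. Prior odds H:¬H = 0.212/0.788 = 0.26904. For the 'positive' outcome, the likelihood ratio is 0.75/0.235 = 3.1915.
Posterior odds = 0.26904 × 3.1915 = 0.85862, so P(H|E) = 0.85862/(1+0.85862) = 0.4620. Then P(¬H|E) = 1 − 0.4620 = 0.5380.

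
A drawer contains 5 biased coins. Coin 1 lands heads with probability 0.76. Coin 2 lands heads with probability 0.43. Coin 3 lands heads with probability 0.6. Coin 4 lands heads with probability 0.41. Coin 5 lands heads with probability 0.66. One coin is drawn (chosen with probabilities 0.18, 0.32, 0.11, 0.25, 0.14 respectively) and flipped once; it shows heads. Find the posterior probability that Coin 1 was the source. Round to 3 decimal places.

Posterior probability ≈ 0.256

Tabulate prior·likelihood by source: [1] prior 0.18, lik 0.76, product 0.1368; [2] prior 0.32, lik 0.43, product 0.1376; [3] prior 0.11, lik 0.6, product 0.06600; [4] prior 0.25, lik 0.41, product 0.1025; [5] prior 0.14, lik 0.66, product 0.09240.
Normalizing constant = 0.53530; the posterior for Coin 1 is its product over the sum, 0.1368/0.53530 = 0.256.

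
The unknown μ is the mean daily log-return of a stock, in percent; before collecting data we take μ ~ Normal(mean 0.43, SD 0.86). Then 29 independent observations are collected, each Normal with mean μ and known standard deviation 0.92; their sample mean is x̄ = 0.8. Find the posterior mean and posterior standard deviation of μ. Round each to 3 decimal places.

Posterior mean ≈ 0.786; posterior SD ≈ 0.168

Prior precision 1/τ₀² = 1/0.86² = 1.35208; data precision n/σ² = 29/0.92² = 34.2628.
Posterior precision = 1.35208 + 34.2628 = 35.6148, giving posterior SD = 1/√35.6148 = 0.168.
Posterior mean = (1.35208·0.43 + 34.2628·0.8) / 35.6148 = 0.786.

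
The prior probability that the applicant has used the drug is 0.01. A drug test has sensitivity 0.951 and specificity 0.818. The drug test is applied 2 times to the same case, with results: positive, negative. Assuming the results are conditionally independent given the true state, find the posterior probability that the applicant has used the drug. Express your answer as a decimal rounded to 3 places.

With H the event that the applicant has used the drug, the joint likelihood of the observed sequence is P(data|H) = 0.951·0.049 = 0.046599 and P(data|¬H) = 0.182·0.818 = 0.14888.
Bayes: P(H|data) = 0.01·0.046599 / (0.01·0.046599 + 0.99·0.14888) = 0.00046599/0.14785 = 0.0032.

Posterior P(H) ≈ 0.003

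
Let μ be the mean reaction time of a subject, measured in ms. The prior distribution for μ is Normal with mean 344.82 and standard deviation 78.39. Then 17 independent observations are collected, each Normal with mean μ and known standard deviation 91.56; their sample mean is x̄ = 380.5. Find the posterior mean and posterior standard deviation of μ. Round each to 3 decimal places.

With known σ, the Normal prior is conjugate. Weight on the data is w = (n/σ²)/(n/σ² + 1/τ₀²) = 0.00202786/(0.00202786+0.00016273) = 0.92571.
Posterior mean = w·x̄ + (1−w)·μ₀ = 0.92571·380.5 + 0.074288·344.82 = 377.849. Posterior variance = 1/(0.00202786+0.00016273) = 456.498, so SD = 21.366.

Posterior mean ≈ 377.849; posterior SD ≈ 21.366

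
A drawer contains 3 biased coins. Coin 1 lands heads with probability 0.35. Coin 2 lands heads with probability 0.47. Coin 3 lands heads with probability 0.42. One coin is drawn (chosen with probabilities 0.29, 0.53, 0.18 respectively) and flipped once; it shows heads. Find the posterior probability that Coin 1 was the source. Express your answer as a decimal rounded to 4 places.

P(heads|C1) = 0.35; P(heads|C2) = 0.47; P(heads|C3) = 0.42.
Prior × likelihood for each source: 0.29·0.35=0.1015, 0.53·0.47=0.2491, 0.18·0.42=0.07560. Summing gives P(heads) = 0.42620.
P(Coin 1 | heads) = 0.1015 / 0.42620 = 0.2382.

Posterior probability ≈ 0.2382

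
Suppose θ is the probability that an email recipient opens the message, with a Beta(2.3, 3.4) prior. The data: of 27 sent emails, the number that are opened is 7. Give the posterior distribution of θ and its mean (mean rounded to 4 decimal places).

Observing 7 successes and 20 failures updates Beta(2.3, 3.4) by adding the success and failure counts to the two shape parameters: α = 2.3+7 = 9.3, β = 3.4+20 = 23.4.
Posterior mean = α/(α+β) = 9.3/32.7 = 0.2844.

Posterior: Beta(9.3, 23.4); mean ≈ 0.2844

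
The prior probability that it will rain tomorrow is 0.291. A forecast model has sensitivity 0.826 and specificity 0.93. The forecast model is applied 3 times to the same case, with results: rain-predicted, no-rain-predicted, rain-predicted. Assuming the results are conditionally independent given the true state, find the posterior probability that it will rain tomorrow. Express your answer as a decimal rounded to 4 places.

Let H be the event that it will rain tomorrow; start with P(H) = 0.291. P('rain-predicted'|H) = 0.826, P('rain-predicted'|¬H) = 0.07.
Update on result 1 ('rain-predicted'): P(H) ← 0.826·0.2910 / (0.826·0.2910 + 0.07·0.7090) = 0.24037/0.29000 = 0.8289.
Update on result 2 ('no-rain-predicted'): P(H) ← 0.174·0.8289 / (0.174·0.8289 + 0.93·0.1711) = 0.14422/0.30338 = 0.4754.
Update on result 3 ('rain-predicted'): P(H) ← 0.826·0.4754 / (0.826·0.4754 + 0.07·0.5246) = 0.39266/0.42939 = 0.9145.

Posterior P(H) ≈ 0.9145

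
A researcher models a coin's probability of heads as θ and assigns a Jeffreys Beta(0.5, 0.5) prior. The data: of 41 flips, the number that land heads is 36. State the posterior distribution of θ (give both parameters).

Observing 36 successes and 5 failures updates Beta(0.5, 0.5) by adding the success and failure counts to the two shape parameters: α = 0.5+36 = 36.5, β = 0.5+5 = 5.5.

Posterior: Beta(36.5, 5.5)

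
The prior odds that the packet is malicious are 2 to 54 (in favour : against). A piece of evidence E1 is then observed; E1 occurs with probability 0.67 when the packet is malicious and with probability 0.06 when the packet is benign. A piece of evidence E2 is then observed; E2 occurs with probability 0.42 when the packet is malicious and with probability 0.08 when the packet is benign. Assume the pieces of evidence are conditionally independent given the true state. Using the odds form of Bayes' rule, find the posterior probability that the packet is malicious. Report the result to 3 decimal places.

Posterior probability ≈ 0.685

Prior odds = 2/54 = 0.037037.
Likelihood ratio for E1 = 0.67/0.06 = 11.167.
Likelihood ratio for E2 = 0.42/0.08 = 5.2500.
Posterior odds = prior odds × LR₁ × LR₂ = 2.1713.
Posterior probability = odds/(1+odds) = 2.1713/3.1713 = 0.685.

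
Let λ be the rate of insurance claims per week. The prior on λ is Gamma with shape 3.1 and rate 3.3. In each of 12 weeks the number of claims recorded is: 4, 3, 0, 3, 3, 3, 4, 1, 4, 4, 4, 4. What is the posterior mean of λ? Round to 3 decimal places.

Total count ∑xᵢ = 37 over n = 12 weeks.
Gamma is conjugate to the Poisson likelihood: posterior is Gamma(shape = 3.1+37 = 40.1, rate = 3.3+12 = 15.3).
Posterior mean = shape/rate = 40.1/15.3 = 2.621.

Posterior mean ≈ 2.621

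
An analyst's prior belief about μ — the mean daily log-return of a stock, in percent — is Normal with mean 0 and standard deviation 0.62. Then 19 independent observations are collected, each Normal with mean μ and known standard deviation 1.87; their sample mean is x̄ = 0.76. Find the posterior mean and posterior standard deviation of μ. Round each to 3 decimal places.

Posterior mean ≈ 0.514; posterior SD ≈ 0.353

With known σ, the Normal prior is conjugate. Weight on the data is w = (n/σ²)/(n/σ² + 1/τ₀²) = 5.43338/(5.43338+2.60146) = 0.67623.
Posterior mean = w·x̄ + (1−w)·μ₀ = 0.67623·0.76 + 0.32377·0 = 0.514. Posterior variance = 1/(5.43338+2.60146) = 0.124458, so SD = 0.353.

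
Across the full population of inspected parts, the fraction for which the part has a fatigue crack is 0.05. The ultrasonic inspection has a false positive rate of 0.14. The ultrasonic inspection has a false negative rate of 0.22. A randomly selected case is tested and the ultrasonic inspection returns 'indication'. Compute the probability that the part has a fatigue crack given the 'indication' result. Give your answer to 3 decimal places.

P(H | E) ≈ 0.227

Write H for 'the part has a fatigue crack'. Prior odds H:¬H = 0.05/0.95 = 0.052632. For the 'indication' outcome, the likelihood ratio is 0.78/0.14 = 5.5714.
Posterior odds = 0.052632 × 5.5714 = 0.29323, so P(H|E) = 0.29323/(1+0.29323) = 0.227.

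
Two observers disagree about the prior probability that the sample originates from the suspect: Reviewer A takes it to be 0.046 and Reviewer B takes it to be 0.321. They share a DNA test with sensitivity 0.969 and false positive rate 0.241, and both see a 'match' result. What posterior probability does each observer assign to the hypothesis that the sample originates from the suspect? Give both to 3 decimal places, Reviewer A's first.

Reviewer A: 0.162; Reviewer B: 0.655

P('+'|H) = 0.969, P('+'|¬H) = 0.241.
Reviewer A: numerator 0.969·0.046 = 0.044574; evidence = 0.044574+0.241·0.954 = 0.27449; posterior = 0.162.
Reviewer B: numerator 0.969·0.321 = 0.31105; evidence = 0.31105+0.241·0.679 = 0.47469; posterior = 0.655.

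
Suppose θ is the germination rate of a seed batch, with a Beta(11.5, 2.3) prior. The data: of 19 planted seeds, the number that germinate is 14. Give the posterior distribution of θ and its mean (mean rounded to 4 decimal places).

Posterior: Beta(25.5, 7.3); mean ≈ 0.7774

The binomial likelihood is conjugate to the Beta prior: with 14 successes and 5 failures, the posterior is Beta(11.5+14, 2.3+5) = Beta(25.5, 7.3).
Posterior mean = α/(α+β) = 25.5/32.8 = 0.7774.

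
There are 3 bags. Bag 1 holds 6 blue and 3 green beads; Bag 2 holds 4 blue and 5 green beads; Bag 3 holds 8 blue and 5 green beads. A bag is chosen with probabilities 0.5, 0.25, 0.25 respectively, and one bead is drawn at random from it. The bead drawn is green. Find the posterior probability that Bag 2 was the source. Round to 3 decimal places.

Posterior probability ≈ 0.346

P(green|Bag 1) = 0.3333; P(green|Bag 2) = 0.5556; P(green|Bag 3) = 0.3846.
Prior × likelihood for each source: 0.5·0.3333=0.1667, 0.25·0.5556=0.1389, 0.25·0.3846=0.09615. Summing gives P(green) = 0.40171.
P(Bag 2 | green) = 0.1389 / 0.40171 = 0.346.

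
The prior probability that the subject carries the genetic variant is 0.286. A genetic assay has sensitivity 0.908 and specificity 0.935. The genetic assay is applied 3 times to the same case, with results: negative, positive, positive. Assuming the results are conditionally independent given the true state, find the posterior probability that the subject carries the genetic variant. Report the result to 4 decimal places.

Posterior P(H) ≈ 0.8849

Let H be the event that the subject carries the genetic variant; start with P(H) = 0.286. P('positive'|H) = 0.908, P('positive'|¬H) = 0.065.
Update on result 1 ('negative'): P(H) ← 0.092·0.2860 / (0.092·0.2860 + 0.935·0.7140) = 0.026312/0.69390 = 0.0379.
Update on result 2 ('positive'): P(H) ← 0.908·0.0379 / (0.908·0.0379 + 0.065·0.9621) = 0.034430/0.096966 = 0.3551.
Update on result 3 ('positive'): P(H) ← 0.908·0.3551 / (0.908·0.3551 + 0.065·0.6449) = 0.32241/0.36433 = 0.8849.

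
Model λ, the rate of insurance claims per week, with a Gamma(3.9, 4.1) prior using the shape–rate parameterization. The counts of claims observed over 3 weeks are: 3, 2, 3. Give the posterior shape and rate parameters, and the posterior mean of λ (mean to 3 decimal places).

Posterior: Gamma(shape=11.9, rate=7.1); mean ≈ 1.676

The Poisson likelihood adds the total count to the shape and the number of exposure periods to the rate. Here ∑xᵢ = 8 and n = 3, so shape 3.9→11.9 and rate 4.1→7.1.
Posterior mean = shape/rate = 11.9/7.1 = 1.676.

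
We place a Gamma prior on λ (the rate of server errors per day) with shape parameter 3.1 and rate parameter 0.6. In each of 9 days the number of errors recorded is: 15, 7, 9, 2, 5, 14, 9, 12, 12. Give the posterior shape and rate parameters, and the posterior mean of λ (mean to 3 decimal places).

The Poisson likelihood adds the total count to the shape and the number of exposure periods to the rate. Here ∑xᵢ = 85 and n = 9, so shape 3.1→88.1 and rate 0.6→9.6.
Posterior mean = shape/rate = 88.1/9.6 = 9.177.

Posterior: Gamma(shape=88.1, rate=9.6); mean ≈ 9.177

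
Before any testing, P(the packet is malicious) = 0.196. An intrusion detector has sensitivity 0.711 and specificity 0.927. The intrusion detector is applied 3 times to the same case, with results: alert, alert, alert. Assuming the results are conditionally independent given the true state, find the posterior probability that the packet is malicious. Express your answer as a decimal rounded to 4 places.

With H the event that the packet is malicious, the joint likelihood of the observed sequence is P(data|H) = 0.711·0.711·0.711 = 0.35943 and P(data|¬H) = 0.073·0.073·0.073 = 0.00038902.
Bayes: P(H|data) = 0.196·0.35943 / (0.196·0.35943 + 0.804·0.00038902) = 0.070447/0.070760 = 0.9956.

Posterior P(H) ≈ 0.9956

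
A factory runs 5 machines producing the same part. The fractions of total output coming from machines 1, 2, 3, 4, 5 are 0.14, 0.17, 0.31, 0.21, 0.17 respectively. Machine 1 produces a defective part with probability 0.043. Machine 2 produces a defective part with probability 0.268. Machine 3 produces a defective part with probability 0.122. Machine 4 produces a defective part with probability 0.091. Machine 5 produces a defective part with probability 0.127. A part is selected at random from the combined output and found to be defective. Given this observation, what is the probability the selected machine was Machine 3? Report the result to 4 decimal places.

P(defective|M1) = 0.043; P(defective|M2) = 0.268; P(defective|M3) = 0.122; P(defective|M4) = 0.091; P(defective|M5) = 0.127.
Prior × likelihood for each source: 0.14·0.043=0.006020, 0.17·0.268=0.04556, 0.31·0.122=0.03782, 0.21·0.091=0.01911, 0.17·0.127=0.02159. Summing gives P(defective) = 0.13010.
P(Machine 3 | defective) = 0.03782 / 0.13010 = 0.2907.

Posterior probability ≈ 0.2907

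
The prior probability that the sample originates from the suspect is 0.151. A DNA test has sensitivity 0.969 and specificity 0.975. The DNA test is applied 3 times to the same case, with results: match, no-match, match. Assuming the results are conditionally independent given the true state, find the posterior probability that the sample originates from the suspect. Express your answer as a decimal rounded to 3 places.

Posterior P(H) ≈ 0.895

With H the event that the sample originates from the suspect, the joint likelihood of the observed sequence is P(data|H) = 0.969·0.031·0.969 = 0.029108 and P(data|¬H) = 0.025·0.975·0.025 = 0.00060938.
Bayes: P(H|data) = 0.151·0.029108 / (0.151·0.029108 + 0.849·0.00060938) = 0.0043953/0.0049126 = 0.8947.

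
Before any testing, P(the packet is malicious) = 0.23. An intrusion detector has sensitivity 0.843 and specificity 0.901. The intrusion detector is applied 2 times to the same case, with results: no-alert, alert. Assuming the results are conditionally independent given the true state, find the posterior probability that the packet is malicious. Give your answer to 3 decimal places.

Posterior P(H) ≈ 0.307

With H the event that the packet is malicious, the joint likelihood of the observed sequence is P(data|H) = 0.157·0.843 = 0.13235 and P(data|¬H) = 0.901·0.099 = 0.089199.
Bayes: P(H|data) = 0.23·0.13235 / (0.23·0.13235 + 0.77·0.089199) = 0.030441/0.099124 = 0.3071.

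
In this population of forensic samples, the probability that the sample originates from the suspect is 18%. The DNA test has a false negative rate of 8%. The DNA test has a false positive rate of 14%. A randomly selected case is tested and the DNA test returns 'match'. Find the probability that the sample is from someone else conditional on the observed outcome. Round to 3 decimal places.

Write H for 'the sample originates from the suspect'. Prior odds H:¬H = 0.18/0.82 = 0.21951. For the 'match' outcome, the likelihood ratio is 0.92/0.14 = 6.5714.
Posterior odds = 0.21951 × 6.5714 = 1.4425, so P(H|E) = 1.4425/(1+1.4425) = 0.591. Then P(¬H|E) = 1 − 0.591 = 0.409.

P(¬H | E) ≈ 0.409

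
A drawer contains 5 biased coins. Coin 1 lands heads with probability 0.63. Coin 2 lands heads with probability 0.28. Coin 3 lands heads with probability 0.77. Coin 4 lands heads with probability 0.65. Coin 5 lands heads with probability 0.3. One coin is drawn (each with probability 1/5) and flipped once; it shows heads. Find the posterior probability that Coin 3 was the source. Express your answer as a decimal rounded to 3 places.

Tabulate prior·likelihood by source: [1] prior 0.2, lik 0.63, product 0.1260; [2] prior 0.2, lik 0.28, product 0.05600; [3] prior 0.2, lik 0.77, product 0.1540; [4] prior 0.2, lik 0.65, product 0.1300; [5] prior 0.2, lik 0.3, product 0.06000.
Normalizing constant = 0.52600; the posterior for Coin 3 is its product over the sum, 0.1540/0.52600 = 0.293.

Posterior probability ≈ 0.293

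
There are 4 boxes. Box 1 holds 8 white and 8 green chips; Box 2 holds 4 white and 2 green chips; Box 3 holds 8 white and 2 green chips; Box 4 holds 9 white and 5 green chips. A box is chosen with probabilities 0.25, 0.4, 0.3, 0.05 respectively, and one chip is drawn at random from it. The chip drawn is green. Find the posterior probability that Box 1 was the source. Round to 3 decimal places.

Posterior probability ≈ 0.372

P(green|Box 1) = 0.5; P(green|Box 2) = 0.3333; P(green|Box 3) = 0.2; P(green|Box 4) = 0.3571.
Prior × likelihood for each source: 0.25·0.5=0.1250, 0.4·0.3333=0.1333, 0.3·0.2=0.06000, 0.05·0.3571=0.01786. Summing gives P(green) = 0.33619.
P(Box 1 | green) = 0.1250 / 0.33619 = 0.372.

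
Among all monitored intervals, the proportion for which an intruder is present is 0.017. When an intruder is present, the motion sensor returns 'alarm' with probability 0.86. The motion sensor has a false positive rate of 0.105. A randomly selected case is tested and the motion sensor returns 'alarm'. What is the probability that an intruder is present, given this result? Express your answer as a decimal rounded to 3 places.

P(H | E) ≈ 0.124

Let H be the event that an intruder is present. P(H) = 0.017, so P(¬H) = 0.983. With E the 'alarm' result, P(E|H) = 0.86 and P(E|¬H) = 0.105.
P(E) = 0.86·0.017 + 0.105·0.983 = 0.014620 + 0.10322 = 0.11783.
By Bayes' theorem, P(H|E) = 0.014620 / 0.11783 = 0.124.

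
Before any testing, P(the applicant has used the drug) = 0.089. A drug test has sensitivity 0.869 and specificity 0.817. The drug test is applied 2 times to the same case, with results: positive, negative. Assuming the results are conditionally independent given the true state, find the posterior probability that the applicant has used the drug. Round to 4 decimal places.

Posterior P(H) ≈ 0.0692

With H the event that the applicant has used the drug, the joint likelihood of the observed sequence is P(data|H) = 0.869·0.131 = 0.11384 and P(data|¬H) = 0.183·0.817 = 0.14951.
Bayes: P(H|data) = 0.089·0.11384 / (0.089·0.11384 + 0.911·0.14951) = 0.010132/0.14634 = 0.0692.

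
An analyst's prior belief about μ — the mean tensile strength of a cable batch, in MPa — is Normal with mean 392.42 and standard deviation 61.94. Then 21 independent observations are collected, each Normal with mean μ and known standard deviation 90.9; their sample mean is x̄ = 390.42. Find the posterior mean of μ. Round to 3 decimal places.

Posterior mean ≈ 390.606

With known σ, the Normal prior is conjugate. Weight on the data is w = (n/σ²)/(n/σ² + 1/τ₀²) = 0.00254151/(0.00254151+0.00026065) = 0.90698.
Posterior mean = w·x̄ + (1−w)·μ₀ = 0.90698·390.42 + 0.093018·392.42 = 390.606.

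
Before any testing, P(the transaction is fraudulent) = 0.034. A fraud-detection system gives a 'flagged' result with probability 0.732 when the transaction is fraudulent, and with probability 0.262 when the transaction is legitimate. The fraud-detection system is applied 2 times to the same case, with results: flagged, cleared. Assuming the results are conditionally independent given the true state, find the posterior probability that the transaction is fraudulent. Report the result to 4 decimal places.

Let H be the event that the transaction is fraudulent; start with P(H) = 0.034. P('flagged'|H) = 0.732, P('flagged'|¬H) = 0.262.
Update on result 1 ('flagged'): P(H) ← 0.732·0.0340 / (0.732·0.0340 + 0.262·0.9660) = 0.024888/0.27798 = 0.0895.
Update on result 2 ('cleared'): P(H) ← 0.268·0.0895 / (0.268·0.0895 + 0.738·0.9105) = 0.023994/0.69592 = 0.0345.

Posterior P(H) ≈ 0.0345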